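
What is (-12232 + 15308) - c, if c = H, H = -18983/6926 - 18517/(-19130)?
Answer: 101946902232/33123595 ≈ 3077.8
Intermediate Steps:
H = -58724012/33123595 (H = -18983*1/6926 - 18517*(-1/19130) = -18983/6926 + 18517/19130 = -58724012/33123595 ≈ -1.7729)
c = -58724012/33123595 ≈ -1.7729
(-12232 + 15308) - c = (-12232 + 15308) - 1*(-58724012/33123595) = 3076 + 58724012/33123595 = 101946902232/33123595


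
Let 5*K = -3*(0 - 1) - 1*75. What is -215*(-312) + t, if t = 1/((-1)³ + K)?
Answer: 5165155/77 ≈ 67080.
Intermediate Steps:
K = -72/5 (K = (-3*(0 - 1) - 1*75)/5 = (-3*(-1) - 75)/5 = (3 - 75)/5 = (⅕)*(-72) = -72/5 ≈ -14.400)
t = -5/77 (t = 1/((-1)³ - 72/5) = 1/(-1 - 72/5) = 1/(-77/5) = -5/77 ≈ -0.064935)
-215*(-312) + t = -215*(-312) - 5/77 = 67080 - 5/77 = 5165155/77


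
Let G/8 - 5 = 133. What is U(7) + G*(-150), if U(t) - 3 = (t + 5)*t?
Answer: -165513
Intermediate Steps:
U(t) = 3 + t*(5 + t) (U(t) = 3 + (t + 5)*t = 3 + (5 + t)*t = 3 + t*(5 + t))
G = 1104 (G = 40 + 8*133 = 40 + 1064 = 1104)
U(7) + G*(-150) = (3 + 7**2 + 5*7) + 1104*(-150) = (3 + 49 + 35) - 165600 = 87 - 165600 = -165513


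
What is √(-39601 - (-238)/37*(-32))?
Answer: I*√54495561/37 ≈ 199.52*I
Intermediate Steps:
√(-39601 - (-238)/37*(-32)) = √(-39601 - 14*(-17/37)*(-32)) = √(-39601 + (238/37)*(-32)) = √(-39601 - 7616/37) = √(-1472853/37) = I*√54495561/37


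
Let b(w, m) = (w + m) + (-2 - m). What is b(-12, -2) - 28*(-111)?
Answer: 3094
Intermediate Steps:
b(w, m) = -2 + w (b(w, m) = (m + w) + (-2 - m) = -2 + w)
b(-12, -2) - 28*(-111) = (-2 - 12) - 28*(-111) = -14 + 3108 = 3094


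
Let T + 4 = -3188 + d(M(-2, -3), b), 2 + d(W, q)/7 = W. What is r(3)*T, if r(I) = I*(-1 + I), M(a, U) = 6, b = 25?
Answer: -18984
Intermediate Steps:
d(W, q) = -14 + 7*W
T = -3164 (T = -4 + (-3188 + (-14 + 7*6)) = -4 + (-3188 + (-14 + 42)) = -4 + (-3188 + 28) = -4 - 3160 = -3164)
r(3)*T = (3*(-1 + 3))*(-3164) = (3*2)*(-3164) = 6*(-3164) = -18984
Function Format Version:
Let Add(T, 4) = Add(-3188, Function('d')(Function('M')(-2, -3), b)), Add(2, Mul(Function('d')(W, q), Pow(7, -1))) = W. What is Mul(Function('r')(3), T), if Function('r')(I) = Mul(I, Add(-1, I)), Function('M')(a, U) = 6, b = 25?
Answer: -18984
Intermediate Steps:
Function('d')(W, q) = Add(-14, Mul(7, W))
T = -3164 (T = Add(-4, Add(-3188, Add(-14, Mul(7, 6)))) = Add(-4, Add(-3188, Add(-14, 42))) = Add(-4, Add(-3188, 28)) = Add(-4, -3160) = -3164)
Mul(Function('r')(3), T) = Mul(Mul(3, Add(-1, 3)), -3164) = Mul(Mul(3, 2), -3164) = Mul(6, -3164) = -18984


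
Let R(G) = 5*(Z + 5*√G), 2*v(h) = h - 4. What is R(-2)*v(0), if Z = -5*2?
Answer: 100 - 50*I*√2 ≈ 100.0 - 70.711*I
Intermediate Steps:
v(h) = -2 + h/2 (v(h) = (h - 4)/2 = (-4 + h)/2 = -2 + h/2)
Z = -10
R(G) = -50 + 25*√G (R(G) = 5*(-10 + 5*√G) = -50 + 25*√G)
R(-2)*v(0) = (-50 + 25*√(-2))*(-2 + (½)*0) = (-50 + 25*(I*√2))*(-2 + 0) = (-50 + 25*I*√2)*(-2) = 100 - 50*I*√2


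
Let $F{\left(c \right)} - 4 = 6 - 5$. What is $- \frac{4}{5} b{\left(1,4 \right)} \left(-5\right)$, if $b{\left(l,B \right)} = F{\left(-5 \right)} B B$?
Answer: $320$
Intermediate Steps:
$F{\left(c \right)} = 5$ ($F{\left(c \right)} = 4 + \left(6 - 5\right) = 4 + 1 = 5$)
$b{\left(l,B \right)} = 5 B^{2}$ ($b{\left(l,B \right)} = 5 B B = 5 B^{2}$)
$- \frac{4}{5} b{\left(1,4 \right)} \left(-5\right) = - \frac{4}{5} \cdot 5 \cdot 4^{2} \left(-5\right) = \left(-4\right) \frac{1}{5} \cdot 5 \cdot 16 \left(-5\right) = \left(- \frac{4}{5}\right) 80 \left(-5\right) = \left(-64\right) \left(-5\right) = 320$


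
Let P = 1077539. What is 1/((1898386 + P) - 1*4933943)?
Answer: -1/1958018 ≈ -5.1072e-7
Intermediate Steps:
1/((1898386 + P) - 1*4933943) = 1/((1898386 + 1077539) - 1*4933943) = 1/(2975925 - 4933943) = 1/(-1958018) = -1/1958018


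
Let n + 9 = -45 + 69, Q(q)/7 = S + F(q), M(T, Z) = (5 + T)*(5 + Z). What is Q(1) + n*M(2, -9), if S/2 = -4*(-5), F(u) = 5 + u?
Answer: -98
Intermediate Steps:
S = 40 (S = 2*(-4*(-5)) = 2*20 = 40)
Q(q) = 315 + 7*q (Q(q) = 7*(40 + (5 + q)) = 7*(45 + q) = 315 + 7*q)
n = 15 (n = -9 + (-45 + 69) = -9 + 24 = 15)
Q(1) + n*M(2, -9) = (315 + 7*1) + 15*(25 + 5*2 + 5*(-9) + 2*(-9)) = (315 + 7) + 15*(25 + 10 - 45 - 18) = 322 + 15*(-28) = 322 - 420 = -98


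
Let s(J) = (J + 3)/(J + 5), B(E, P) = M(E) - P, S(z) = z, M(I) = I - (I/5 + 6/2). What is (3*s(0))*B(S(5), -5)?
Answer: 54/5 ≈ 10.800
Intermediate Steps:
M(I) = -3 + 4*I/5 (M(I) = I - (I*(⅕) + 6*(½)) = I - (I/5 + 3) = I - (3 + I/5) = I + (-3 - I/5) = -3 + 4*I/5)
B(E, P) = -3 - P + 4*E/5 (B(E, P) = (-3 + 4*E/5) - P = -3 - P + 4*E/5)
s(J) = (3 + J)/(5 + J)
(3*s(0))*B(S(5), -5) = (3*((3 + 0)/(5 + 0)))*(-3 - 1*(-5) + (⅘)*5) = (3*(3/5))*(-3 + 5 + 4) = (3*((⅕)*3))*6 = (3*(⅗))*6 = (9/5)*6 = 54/5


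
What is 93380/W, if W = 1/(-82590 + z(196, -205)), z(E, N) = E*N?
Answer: -11464262600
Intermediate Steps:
W = -1/122770 (W = 1/(-82590 + 196*(-205)) = 1/(-82590 - 40180) = 1/(-122770) = -1/122770 ≈ -8.1453e-6)
93380/W = 93380/(-1/122770) = 93380*(-122770) = -11464262600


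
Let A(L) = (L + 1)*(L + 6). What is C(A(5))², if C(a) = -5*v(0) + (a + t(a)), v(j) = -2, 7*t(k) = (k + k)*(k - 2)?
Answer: 80640400/49 ≈ 1.6457e+6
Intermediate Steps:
t(k) = 2*k*(-2 + k)/7 (t(k) = ((k + k)*(k - 2))/7 = ((2*k)*(-2 + k))/7 = (2*k*(-2 + k))/7 = 2*k*(-2 + k)/7)
A(L) = (1 + L)*(6 + L)
C(a) = 10 + a + 2*a*(-2 + a)/7 (C(a) = -5*(-2) + (a + 2*a*(-2 + a)/7) = 10 + (a + 2*a*(-2 + a)/7) = 10 + a + 2*a*(-2 + a)/7)
C(A(5))² = (10 + 2*(6 + 5² + 7*5)²/7 + 3*(6 + 5² + 7*5)/7)² = (10 + 2*(6 + 25 + 35)²/7 + 3*(6 + 25 + 35)/7)² = (10 + (2/7)*66² + (3/7)*66)² = (10 + (2/7)*4356 + 198/7)² = (10 + 8712/7 + 198/7)² = (8980/7)² = 80640400/49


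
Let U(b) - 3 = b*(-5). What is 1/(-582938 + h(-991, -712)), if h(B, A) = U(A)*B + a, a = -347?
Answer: -1/4114218 ≈ -2.4306e-7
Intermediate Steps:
U(b) = 3 - 5*b (U(b) = 3 + b*(-5) = 3 - 5*b)
h(B, A) = -347 + B*(3 - 5*A) (h(B, A) = (3 - 5*A)*B - 347 = B*(3 - 5*A) - 347 = -347 + B*(3 - 5*A))
1/(-582938 + h(-991, -712)) = 1/(-582938 + (-347 - 1*(-991)*(-3 + 5*(-712)))) = 1/(-582938 + (-347 - 1*(-991)*(-3 - 3560))) = 1/(-582938 + (-347 - 1*(-991)*(-3563))) = 1/(-582938 + (-347 - 3530933)) = 1/(-582938 - 3531280) = 1/(-4114218) = -1/4114218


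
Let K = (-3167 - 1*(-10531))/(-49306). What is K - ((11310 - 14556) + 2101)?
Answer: 28224003/24653 ≈ 1144.9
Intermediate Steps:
K = -3682/24653 (K = (-3167 + 10531)*(-1/49306) = 7364*(-1/49306) = -3682/24653 ≈ -0.14935)
K - ((11310 - 14556) + 2101) = -3682/24653 - ((11310 - 14556) + 2101) = -3682/24653 - (-3246 + 2101) = -3682/24653 - 1*(-1145) = -3682/24653 + 1145 = 28224003/24653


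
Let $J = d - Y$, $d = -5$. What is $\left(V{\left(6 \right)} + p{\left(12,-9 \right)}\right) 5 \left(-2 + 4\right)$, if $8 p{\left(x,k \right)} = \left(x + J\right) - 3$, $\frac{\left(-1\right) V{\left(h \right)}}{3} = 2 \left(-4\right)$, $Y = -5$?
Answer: $\frac{1005}{4} \approx 251.25$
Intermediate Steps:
$J = 0$ ($J = -5 - -5 = -5 + 5 = 0$)
$V{\left(h \right)} = 24$ ($V{\left(h \right)} = - 3 \cdot 2 \left(-4\right) = \left(-3\right) \left(-8\right) = 24$)
$p{\left(x,k \right)} = - \frac{3}{8} + \frac{x}{8}$ ($p{\left(x,k \right)} = \frac{\left(x + 0\right) - 3}{8} = \frac{x - 3}{8} = \frac{-3 + x}{8} = - \frac{3}{8} + \frac{x}{8}$)
$\left(V{\left(6 \right)} + p{\left(12,-9 \right)}\right) 5 \left(-2 + 4\right) = \left(24 + \left(- \frac{3}{8} + \frac{1}{8} \cdot 12\right)\right) 5 \left(-2 + 4\right) = \left(24 + \left(- \frac{3}{8} + \frac{3}{2}\right)\right) 5 \cdot 2 = \left(24 + \frac{9}{8}\right) 10 = \frac{201}{8} \cdot 10 = \frac{1005}{4}$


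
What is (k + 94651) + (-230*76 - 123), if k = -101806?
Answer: -24758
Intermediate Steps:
(k + 94651) + (-230*76 - 123) = (-101806 + 94651) + (-230*76 - 123) = -7155 + (-17480 - 123) = -7155 - 17603 = -24758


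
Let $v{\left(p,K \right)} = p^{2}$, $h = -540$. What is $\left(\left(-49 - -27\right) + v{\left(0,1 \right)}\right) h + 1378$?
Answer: $13258$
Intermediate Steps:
$\left(\left(-49 - -27\right) + v{\left(0,1 \right)}\right) h + 1378 = \left(\left(-49 - -27\right) + 0^{2}\right) \left(-540\right) + 1378 = \left(\left(-49 + 27\right) + 0\right) \left(-540\right) + 1378 = \left(-22 + 0\right) \left(-540\right) + 1378 = \left(-22\right) \left(-540\right) + 1378 = 11880 + 1378 = 13258$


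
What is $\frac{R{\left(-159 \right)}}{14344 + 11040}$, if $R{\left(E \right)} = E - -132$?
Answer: $- \frac{27}{25384} \approx -0.0010637$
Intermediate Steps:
$R{\left(E \right)} = 132 + E$ ($R{\left(E \right)} = E + 132 = 132 + E$)
$\frac{R{\left(-159 \right)}}{14344 + 11040} = \frac{132 - 159}{14344 + 11040} = - \frac{27}{25384}$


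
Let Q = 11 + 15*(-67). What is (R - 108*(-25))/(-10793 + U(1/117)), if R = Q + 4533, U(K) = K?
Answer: -729963/1262780 ≈ -0.57806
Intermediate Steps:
Q = -994 (Q = 11 - 1005 = -994)
R = 3539 (R = -994 + 4533 = 3539)
(R - 108*(-25))/(-10793 + U(1/117)) = (3539 - 108*(-25))/(-10793 + 1/117) = (3539 + 2700)/(-10793 + 1/117) = 6239/(-1262780/117) = 6239*(-117/1262780) = -729963/1262780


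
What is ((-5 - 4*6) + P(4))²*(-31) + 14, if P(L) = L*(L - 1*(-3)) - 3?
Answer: -482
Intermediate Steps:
P(L) = -3 + L*(3 + L) (P(L) = L*(L + 3) - 3 = L*(3 + L) - 3 = -3 + L*(3 + L))
((-5 - 4*6) + P(4))²*(-31) + 14 = ((-5 - 4*6) + (-3 + 4² + 3*4))²*(-31) + 14 = ((-5 - 24) + (-3 + 16 + 12))²*(-31) + 14 = (-29 + 25)²*(-31) + 14 = (-4)²*(-31) + 14 = 16*(-31) + 14 = -496 + 14 = -482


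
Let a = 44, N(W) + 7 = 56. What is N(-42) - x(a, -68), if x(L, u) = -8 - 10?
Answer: 67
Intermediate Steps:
N(W) = 49 (N(W) = -7 + 56 = 49)
x(L, u) = -18
N(-42) - x(a, -68) = 49 - 1*(-18) = 49 + 18 = 67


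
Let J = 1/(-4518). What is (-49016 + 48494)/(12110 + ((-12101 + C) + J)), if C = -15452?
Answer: 2358396/69771475 ≈ 0.033802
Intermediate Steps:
J = -1/4518 ≈ -0.00022134
(-49016 + 48494)/(12110 + ((-12101 + C) + J)) = (-49016 + 48494)/(12110 + ((-12101 - 15452) - 1/4518)) = -522/(12110 + (-27553 - 1/4518)) = -522/(12110 - 124484455/4518) = -522/(-69771475/4518) = -522*(-4518/69771475) = 2358396/69771475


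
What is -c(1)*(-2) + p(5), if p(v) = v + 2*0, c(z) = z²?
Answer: 7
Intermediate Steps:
p(v) = v (p(v) = v + 0 = v)
-c(1)*(-2) + p(5) = -1*1²*(-2) + 5 = -1*1*(-2) + 5 = -1*(-2) + 5 = 2 + 5 = 7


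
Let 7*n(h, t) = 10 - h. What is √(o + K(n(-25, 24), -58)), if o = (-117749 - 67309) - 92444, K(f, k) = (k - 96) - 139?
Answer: I*√277795 ≈ 527.06*I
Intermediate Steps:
n(h, t) = 10/7 - h/7 (n(h, t) = (10 - h)/7 = 10/7 - h/7)
K(f, k) = -235 + k (K(f, k) = (-96 + k) - 139 = -235 + k)
o = -277502 (o = -185058 - 92444 = -277502)
√(o + K(n(-25, 24), -58)) = √(-277502 + (-235 - 58)) = √(-277502 - 293) = √(-277795) = I*√277795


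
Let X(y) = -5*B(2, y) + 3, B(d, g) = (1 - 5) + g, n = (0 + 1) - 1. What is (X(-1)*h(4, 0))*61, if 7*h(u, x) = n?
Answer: 0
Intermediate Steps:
n = 0 (n = 1 - 1 = 0)
B(d, g) = -4 + g
h(u, x) = 0 (h(u, x) = (⅐)*0 = 0)
X(y) = 23 - 5*y (X(y) = -5*(-4 + y) + 3 = (20 - 5*y) + 3 = 23 - 5*y)
(X(-1)*h(4, 0))*61 = ((23 - 5*(-1))*0)*61 = ((23 + 5)*0)*61 = (28*0)*61 = 0*61 = 0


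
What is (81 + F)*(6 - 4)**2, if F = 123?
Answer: 816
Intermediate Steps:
(81 + F)*(6 - 4)**2 = (81 + 123)*(6 - 4)**2 = 204*2**2 = 204*4 = 816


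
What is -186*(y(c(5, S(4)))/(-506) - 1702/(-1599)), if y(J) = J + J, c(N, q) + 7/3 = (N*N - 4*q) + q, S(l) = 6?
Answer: -26234928/134849 ≈ -194.55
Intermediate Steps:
c(N, q) = -7/3 + N² - 3*q (c(N, q) = -7/3 + ((N*N - 4*q) + q) = -7/3 + ((N² - 4*q) + q) = -7/3 + (N² - 3*q) = -7/3 + N² - 3*q)
y(J) = 2*J
-186*(y(c(5, S(4)))/(-506) - 1702/(-1599)) = -186*((2*(-7/3 + 5² - 3*6))/(-506) - 1702/(-1599)) = -186*((2*(-7/3 + 25 - 18))*(-1/506) - 1702*(-1/1599)) = -186*((2*(14/3))*(-1/506) + 1702/1599) = -186*((28/3)*(-1/506) + 1702/1599) = -186*(-14/759 + 1702/1599) = -186*141048/134849 = -26234928/134849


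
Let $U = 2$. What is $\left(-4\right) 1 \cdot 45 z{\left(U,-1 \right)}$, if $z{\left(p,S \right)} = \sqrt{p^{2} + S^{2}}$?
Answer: $- 180 \sqrt{5} \approx -402.49$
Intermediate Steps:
$z{\left(p,S \right)} = \sqrt{S^{2} + p^{2}}$
$\left(-4\right) 1 \cdot 45 z{\left(U,-1 \right)} = \left(-4\right) 1 \cdot 45 \sqrt{\left(-1\right)^{2} + 2^{2}} = \left(-4\right) 45 \sqrt{1 + 4} = - 180 \sqrt{5}$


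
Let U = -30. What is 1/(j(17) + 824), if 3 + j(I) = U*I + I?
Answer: 1/328 ≈ 0.0030488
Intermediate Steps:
j(I) = -3 - 29*I (j(I) = -3 + (-30*I + I) = -3 - 29*I)
1/(j(17) + 824) = 1/((-3 - 29*17) + 824) = 1/((-3 - 493) + 824) = 1/(-496 + 824) = 1/328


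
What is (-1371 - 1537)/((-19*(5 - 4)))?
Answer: 2908/19 ≈ 153.05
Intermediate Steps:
(-1371 - 1537)/((-19*(5 - 4))) = -2908/((-19*1)) = -2908/(-19) = -2908*(-1/19) = 2908/19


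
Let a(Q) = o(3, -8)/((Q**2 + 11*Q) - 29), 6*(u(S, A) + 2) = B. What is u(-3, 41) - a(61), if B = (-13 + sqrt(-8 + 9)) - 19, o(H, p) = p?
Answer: -187561/26178 ≈ -7.1648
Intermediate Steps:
B = -31 (B = (-13 + sqrt(1)) - 19 = (-13 + 1) - 19 = -12 - 19 = -31)
u(S, A) = -43/6 (u(S, A) = -2 + (1/6)*(-31) = -2 - 31/6 = -43/6)
a(Q) = -8/(-29 + Q**2 + 11*Q) (a(Q) = -8/((Q**2 + 11*Q) - 29) = -8/(-29 + Q**2 + 11*Q))
u(-3, 41) - a(61) = -43/6 - (-8)/(-29 + 61**2 + 11*61) = -43/6 - (-8)/(-29 + 3721 + 671) = -43/6 - (-8)/4363 = -43/6 - 1*(-8/4363) = -43/6 + 8/4363 = -187561/26178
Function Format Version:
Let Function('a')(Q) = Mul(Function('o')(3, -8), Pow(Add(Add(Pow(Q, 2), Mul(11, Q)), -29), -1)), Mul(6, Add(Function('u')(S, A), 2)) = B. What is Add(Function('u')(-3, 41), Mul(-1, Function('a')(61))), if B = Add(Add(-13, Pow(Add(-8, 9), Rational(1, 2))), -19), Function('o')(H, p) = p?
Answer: Rational(-187561, 26178) ≈ -7.1648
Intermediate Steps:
B = -31 (B = Add(Add(-13, Pow(1, Rational(1, 2))), -19) = Add(Add(-13, 1), -19) = Add(-12, -19) = -31)
Function('u')(S, A) = Rational(-43, 6) (Function('u')(S, A) = Add(-2, Mul(Rational(1, 6), -31)) = Add(-2, Rational(-31, 6)) = Rational(-43, 6))
Function('a')(Q) = Mul(-8, Pow(Add(-29, Pow(Q, 2), Mul(11, Q)), -1)) (Function('a')(Q) = Mul(-8, Pow(Add(Add(Pow(Q, 2), Mul(11, Q)), -29), -1)) = Mul(-8, Pow(Add(-29, Pow(Q, 2), Mul(11, Q)), -1)))
Add(Function('u')(-3, 41), Mul(-1, Function('a')(61))) = Add(Rational(-43, 6), Mul(-1, Mul(-8, Pow(Add(-29, Pow(61, 2), Mul(11, 61)), -1)))) = Add(Rational(-43, 6), Mul(-1, Mul(-8, Pow(Add(-29, 3721, 671), -1)))) = Add(Rational(-43, 6), Mul(-1, Mul(-8, Pow(4363, -1)))) = Add(Rational(-43, 6), Mul(-1, Mul(-8, Rational(1, 4363)))) = Add(Rational(-43, 6), Mul(-1, Rational(-8, 4363))) = Add(Rational(-43, 6), Rational(8, 4363)) = Rational(-187561, 26178)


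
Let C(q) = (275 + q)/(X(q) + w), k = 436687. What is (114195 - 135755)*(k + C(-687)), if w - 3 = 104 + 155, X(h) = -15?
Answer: -2325489132120/247 ≈ -9.4149e+9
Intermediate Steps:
w = 262 (w = 3 + (104 + 155) = 3 + 259 = 262)
C(q) = 275/247 + q/247 (C(q) = (275 + q)/(-15 + 262) = (275 + q)/247 = (275 + q)*(1/247) = 275/247 + q/247)
(114195 - 135755)*(k + C(-687)) = (114195 - 135755)*(436687 + (275/247 + (1/247)*(-687))) = -21560*(436687 + (275/247 - 687/247)) = -21560*(436687 - 412/247) = -21560*107861277/247 = -2325489132120/247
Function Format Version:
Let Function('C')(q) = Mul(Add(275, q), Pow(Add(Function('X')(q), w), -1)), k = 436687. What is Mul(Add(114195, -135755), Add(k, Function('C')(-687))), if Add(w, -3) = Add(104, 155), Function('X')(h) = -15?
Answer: Rational(-2325489132120, 247) ≈ -9.4149e+9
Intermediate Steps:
w = 262 (w = Add(3, Add(104, 155)) = Add(3, 259) = 262)
Function('C')(q) = Add(Rational(275, 247), Mul(Rational(1, 247), q)) (Function('C')(q) = Mul(Add(275, q), Pow(Add(-15, 262), -1)) = Mul(Add(275, q), Pow(247, -1)) = Mul(Add(275, q), Rational(1, 247)) = Add(Rational(275, 247), Mul(Rational(1, 247), q)))
Mul(Add(114195, -135755), Add(k, Function('C')(-687))) = Mul(Add(114195, -135755), Add(436687, Add(Rational(275, 247), Mul(Rational(1, 247), -687)))) = Mul(-21560, Add(436687, Add(Rational(275, 247), Rational(-687, 247)))) = Mul(-21560, Add(436687, Rational(-412, 247))) = Mul(-21560, Rational(107861277, 247)) = Rational(-2325489132120, 247)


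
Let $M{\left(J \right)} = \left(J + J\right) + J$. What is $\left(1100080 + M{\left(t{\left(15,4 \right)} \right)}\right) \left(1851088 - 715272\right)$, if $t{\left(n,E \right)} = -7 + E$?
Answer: $1249478242936$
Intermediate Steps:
$M{\left(J \right)} = 3 J$ ($M{\left(J \right)} = 2 J + J = 3 J$)
$\left(1100080 + M{\left(t{\left(15,4 \right)} \right)}\right) \left(1851088 - 715272\right) = \left(1100080 + 3 \left(-7 + 4\right)\right) \left(1851088 - 715272\right) = \left(1100080 + 3 \left(-3\right)\right) 1135816 = \left(1100080 - 9\right) 1135816 = 1100071 \cdot 1135816 = 1249478242936$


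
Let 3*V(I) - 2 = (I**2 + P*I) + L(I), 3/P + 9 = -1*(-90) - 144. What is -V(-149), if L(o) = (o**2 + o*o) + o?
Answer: -1395725/63 ≈ -22154.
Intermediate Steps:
L(o) = o + 2*o**2 (L(o) = (o**2 + o**2) + o = 2*o**2 + o = o + 2*o**2)
P = -1/21 (P = 3/(-9 + (-1*(-90) - 144)) = 3/(-9 + (90 - 144)) = 3/(-9 - 54) = 3/(-63) = 3*(-1/63) = -1/21 ≈ -0.047619)
V(I) = 2/3 - I/63 + I**2/3 + I*(1 + 2*I)/3 (V(I) = 2/3 + ((I**2 - I/21) + I*(1 + 2*I))/3 = 2/3 + (I**2 - I/21 + I*(1 + 2*I))/3 = 2/3 + (-I/63 + I**2/3 + I*(1 + 2*I)/3) = 2/3 - I/63 + I**2/3 + I*(1 + 2*I)/3)
-V(-149) = -(2/3 + (-149)**2 + (20/63)*(-149)) = -(2/3 + 22201 - 2980/63) = -1*1395725/63 = -1395725/63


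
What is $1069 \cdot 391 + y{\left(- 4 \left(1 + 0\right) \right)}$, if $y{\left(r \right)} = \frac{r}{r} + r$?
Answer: $417976$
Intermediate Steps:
$y{\left(r \right)} = 1 + r$
$1069 \cdot 391 + y{\left(- 4 \left(1 + 0\right) \right)} = 1069 \cdot 391 + \left(1 - 4 \left(1 + 0\right)\right) = 417979 + \left(1 - 4\right) = 417979 - 3 = 417976$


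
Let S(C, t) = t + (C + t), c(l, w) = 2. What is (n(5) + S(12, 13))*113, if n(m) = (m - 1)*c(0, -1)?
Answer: 5198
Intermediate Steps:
S(C, t) = C + 2*t
n(m) = -2 + 2*m (n(m) = (m - 1)*2 = (-1 + m)*2 = -2 + 2*m)
(n(5) + S(12, 13))*113 = ((-2 + 2*5) + (12 + 2*13))*113 = ((-2 + 10) + (12 + 26))*113 = (8 + 38)*113 = 46*113 = 5198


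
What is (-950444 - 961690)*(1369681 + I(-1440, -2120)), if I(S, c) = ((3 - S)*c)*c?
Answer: -12403609570182054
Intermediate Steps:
I(S, c) = c²*(3 - S) (I(S, c) = (c*(3 - S))*c = c²*(3 - S))
(-950444 - 961690)*(1369681 + I(-1440, -2120)) = (-950444 - 961690)*(1369681 + (-2120)²*(3 - 1*(-1440))) = -1912134*(1369681 + 4494400*(3 + 1440)) = -1912134*(1369681 + 4494400*1443) = -1912134*(1369681 + 6485419200) = -1912134*6486788881 = -12403609570182054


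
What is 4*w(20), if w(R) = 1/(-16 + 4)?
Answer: -⅓ ≈ -0.33333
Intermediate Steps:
w(R) = -1/12 (w(R) = 1/(-12) = -1/12)
4*w(20) = 4*(-1/12) = -⅓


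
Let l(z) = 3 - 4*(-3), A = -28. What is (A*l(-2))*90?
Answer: -37800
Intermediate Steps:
l(z) = 15 (l(z) = 3 + 12 = 15)
(A*l(-2))*90 = -28*15*90 = -420*90 = -37800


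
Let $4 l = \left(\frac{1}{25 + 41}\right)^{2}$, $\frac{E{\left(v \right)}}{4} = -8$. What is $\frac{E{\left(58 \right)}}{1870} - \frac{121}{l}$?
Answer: $- \frac{1971264256}{935} \approx -2.1083 \cdot 10^{6}$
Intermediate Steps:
$E{\left(v \right)} = -32$ ($E{\left(v \right)} = 4 \left(-8\right) = -32$)
$l = \frac{1}{17424}$ ($l = \frac{\left(\frac{1}{25 + 41}\right)^{2}}{4} = \frac{\left(\frac{1}{66}\right)^{2}}{4} = \frac{1}{4 \cdot 4356} = \frac{1}{4} \cdot \frac{1}{4356} = \frac{1}{17424} \approx 5.7392 \cdot 10^{-5}$)
$\frac{E{\left(58 \right)}}{1870} - \frac{121}{l} = - \frac{32}{1870} - 121 \frac{1}{\frac{1}{17424}} = \left(-32\right) \frac{1}{1870} - 2108304 = - \frac{16}{935} - 2108304 = - \frac{1971264256}{935}$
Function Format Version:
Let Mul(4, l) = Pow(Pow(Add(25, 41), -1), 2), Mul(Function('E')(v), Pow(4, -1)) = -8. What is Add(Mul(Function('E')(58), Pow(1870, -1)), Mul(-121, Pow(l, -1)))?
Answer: Rational(-1971264256, 935) ≈ -2.1083e+6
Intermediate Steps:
Function('E')(v) = -32 (Function('E')(v) = Mul(4, -8) = -32)
l = Rational(1, 17424) (l = Mul(Rational(1, 4), Pow(Pow(Add(25, 41), -1), 2)) = Mul(Rational(1, 4), Pow(Pow(66, -1), 2)) = Mul(Rational(1, 4), Pow(Rational(1, 66), 2)) = Mul(Rational(1, 4), Rational(1, 4356)) = Rational(1, 17424) ≈ 5.7392e-5)
Add(Mul(Function('E')(58), Pow(1870, -1)), Mul(-121, Pow(l, -1))) = Add(Mul(-32, Pow(1870, -1)), Mul(-121, Pow(Rational(1, 17424), -1))) = Add(Mul(-32, Rational(1, 1870)), Mul(-121, 17424)) = Add(Rational(-16, 935), -2108304) = Rational(-1971264256, 935)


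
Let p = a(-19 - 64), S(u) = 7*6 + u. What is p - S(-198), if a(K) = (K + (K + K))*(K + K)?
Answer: 41490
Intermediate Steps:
S(u) = 42 + u
a(K) = 6*K² (a(K) = (K + 2*K)*(2*K) = (3*K)*(2*K) = 6*K²)
p = 41334 (p = 6*(-19 - 64)² = 6*(-83)² = 6*6889 = 41334)
p - S(-198) = 41334 - (42 - 198) = 41334 - 1*(-156) = 41334 + 156 = 41490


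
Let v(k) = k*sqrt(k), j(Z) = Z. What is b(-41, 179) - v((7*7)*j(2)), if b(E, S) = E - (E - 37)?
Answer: 37 - 686*sqrt(2) ≈ -933.15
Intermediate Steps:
v(k) = k**(3/2)
b(E, S) = 37 (b(E, S) = E - (-37 + E) = E + (37 - E) = 37)
b(-41, 179) - v((7*7)*j(2)) = 37 - ((7*7)*2)**(3/2) = 37 - (49*2)**(3/2) = 37 - 98**(3/2) = 37 - 686*sqrt(2)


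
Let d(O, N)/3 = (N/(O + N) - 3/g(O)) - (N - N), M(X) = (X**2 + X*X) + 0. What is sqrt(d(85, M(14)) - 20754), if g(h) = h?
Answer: I*sqrt(3790395559815)/13515 ≈ 144.05*I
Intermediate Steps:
M(X) = 2*X**2 (M(X) = (X**2 + X**2) + 0 = 2*X**2 + 0 = 2*X**2)
d(O, N) = -9/O + 3*N/(N + O) (d(O, N) = 3*((N/(O + N) - 3/O) - (N - N)) = 3*((N/(N + O) - 3/O) - 1*0) = 3*((-3/O + N/(N + O)) + 0) = 3*(-3/O + N/(N + O)) = -9/O + 3*N/(N + O))
sqrt(d(85, M(14)) - 20754) = sqrt(3*(-6*14**2 - 3*85 + (2*14**2)*85)/(85*(2*14**2 + 85)) - 20754) = sqrt(3*(1/85)*(-6*196 - 255 + (2*196)*85)/(2*196 + 85) - 20754) = sqrt(3*(1/85)*(-3*392 - 255 + 392*85)/(392 + 85) - 20754) = sqrt(3*(1/85)*(-1176 - 255 + 33320)/477 - 20754) = sqrt(3*(1/85)*(1/477)*31889 - 20754) = sqrt(31889/13515 - 20754) = sqrt(-280458421/13515) = I*sqrt(3790395559815)/13515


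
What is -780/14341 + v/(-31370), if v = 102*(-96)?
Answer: 57979236/224938585 ≈ 0.25776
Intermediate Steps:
v = -9792
-780/14341 + v/(-31370) = -780/14341 - 9792/(-31370) = -780*1/14341 - 9792*(-1/31370) = -780/14341 + 4896/15685 = 57979236/224938585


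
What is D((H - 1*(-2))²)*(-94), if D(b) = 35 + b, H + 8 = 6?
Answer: -3290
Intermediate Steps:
H = -2 (H = -8 + 6 = -2)
D((H - 1*(-2))²)*(-94) = (35 + (-2 - 1*(-2))²)*(-94) = (35 + (-2 + 2)²)*(-94) = (35 + 0²)*(-94) = (35 + 0)*(-94) = 35*(-94) = -3290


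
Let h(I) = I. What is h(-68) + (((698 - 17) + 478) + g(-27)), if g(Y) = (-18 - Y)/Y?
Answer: 3272/3 ≈ 1090.7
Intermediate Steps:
g(Y) = (-18 - Y)/Y
h(-68) + (((698 - 17) + 478) + g(-27)) = -68 + (((698 - 17) + 478) + (-18 - 1*(-27))/(-27)) = -68 + ((681 + 478) - (-18 + 27)/27) = -68 + (1159 - 1/27*9) = -68 + (1159 - ⅓) = -68 + 3476/3 = 3272/3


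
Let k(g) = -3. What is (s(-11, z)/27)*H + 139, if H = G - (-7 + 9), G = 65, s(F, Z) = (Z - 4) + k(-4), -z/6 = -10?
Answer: 788/3 ≈ 262.67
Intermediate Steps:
z = 60 (z = -6*(-10) = 60)
s(F, Z) = -7 + Z (s(F, Z) = (Z - 4) - 3 = (-4 + Z) - 3 = -7 + Z)
H = 63 (H = 65 - (-7 + 9) = 65 - 1*2 = 65 - 2 = 63)
(s(-11, z)/27)*H + 139 = ((-7 + 60)/27)*63 + 139 = (53*(1/27))*63 + 139 = (53/27)*63 + 139 = 371/3 + 139 = 788/3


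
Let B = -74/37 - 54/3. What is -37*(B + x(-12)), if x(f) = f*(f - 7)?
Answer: -7696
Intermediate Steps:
B = -20 (B = -74*1/37 - 54*⅓ = -2 - 18 = -20)
x(f) = f*(-7 + f)
-37*(B + x(-12)) = -37*(-20 - 12*(-7 - 12)) = -37*(-20 - 12*(-19)) = -37*(-20 + 228) = -37*208 = -7696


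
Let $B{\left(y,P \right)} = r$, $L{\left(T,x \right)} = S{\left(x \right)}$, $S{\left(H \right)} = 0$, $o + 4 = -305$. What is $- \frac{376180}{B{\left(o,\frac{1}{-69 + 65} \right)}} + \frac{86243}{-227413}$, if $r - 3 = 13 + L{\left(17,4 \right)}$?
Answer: $- \frac{21387400557}{909652} \approx -23512.0$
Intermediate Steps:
$o = -309$ ($o = -4 - 305 = -309$)
$L{\left(T,x \right)} = 0$
$r = 16$ ($r = 3 + \left(13 + 0\right) = 3 + 13 = 16$)
$B{\left(y,P \right)} = 16$
$- \frac{376180}{B{\left(o,\frac{1}{-69 + 65} \right)}} + \frac{86243}{-227413} = - \frac{376180}{16} + \frac{86243}{-227413} = \left(-376180\right) \frac{1}{16} + 86243 \left(- \frac{1}{227413}\right) = - \frac{94045}{4} - \frac{86243}{227413} = - \frac{21387400557}{909652}$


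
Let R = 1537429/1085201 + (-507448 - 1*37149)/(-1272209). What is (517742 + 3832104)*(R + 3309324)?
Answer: 19873852468525431628165604/1380602479009 ≈ 1.4395e+13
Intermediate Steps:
R = 2546928219658/1380602479009 (R = 1537429*(1/1085201) + (-507448 - 37149)*(-1/1272209) = 1537429/1085201 - 544597*(-1/1272209) = 1537429/1085201 + 544597/1272209 = 2546928219658/1380602479009 ≈ 1.8448)
(517742 + 3832104)*(R + 3309324) = (517742 + 3832104)*(2546928219658/1380602479009 + 3309324) = 4349846*(4568863465172199574/1380602479009) = 19873852468525431628165604/1380602479009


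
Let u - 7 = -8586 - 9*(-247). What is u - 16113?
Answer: -22469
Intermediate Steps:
u = -6356 (u = 7 + (-8586 - 9*(-247)) = 7 + (-8586 - 1*(-2223)) = 7 + (-8586 + 2223) = 7 - 6363 = -6356)
u - 16113 = -6356 - 16113 = -22469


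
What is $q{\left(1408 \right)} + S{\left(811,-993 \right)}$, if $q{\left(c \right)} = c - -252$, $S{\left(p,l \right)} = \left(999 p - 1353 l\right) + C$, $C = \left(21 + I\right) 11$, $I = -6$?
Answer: $2155543$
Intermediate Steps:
$C = 165$ ($C = \left(21 - 6\right) 11 = 15 \cdot 11 = 165$)
$S{\left(p,l \right)} = 165 - 1353 l + 999 p$ ($S{\left(p,l \right)} = \left(999 p - 1353 l\right) + 165 = \left(- 1353 l + 999 p\right) + 165 = 165 - 1353 l + 999 p$)
$q{\left(c \right)} = 252 + c$ ($q{\left(c \right)} = c + 252 = 252 + c$)
$q{\left(1408 \right)} + S{\left(811,-993 \right)} = \left(252 + 1408\right) + \left(165 - -1343529 + 999 \cdot 811\right) = 1660 + \left(165 + 1343529 + 810189\right) = 1660 + 2153883 = 2155543$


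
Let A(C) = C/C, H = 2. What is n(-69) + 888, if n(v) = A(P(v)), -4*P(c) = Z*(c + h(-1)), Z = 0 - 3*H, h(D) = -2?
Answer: 889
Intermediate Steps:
Z = -6 (Z = 0 - 3*2 = 0 - 6 = -6)
P(c) = -3 + 3*c/2 (P(c) = -(-3)*(c - 2)/2 = -(-3)*(-2 + c)/2 = -(12 - 6*c)/4 = -3 + 3*c/2)
A(C) = 1
n(v) = 1
n(-69) + 888 = 1 + 888 = 889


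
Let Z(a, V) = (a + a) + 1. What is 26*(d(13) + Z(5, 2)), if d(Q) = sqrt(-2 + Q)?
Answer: 286 + 26*sqrt(11) ≈ 372.23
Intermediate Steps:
Z(a, V) = 1 + 2*a (Z(a, V) = 2*a + 1 = 1 + 2*a)
26*(d(13) + Z(5, 2)) = 26*(sqrt(-2 + 13) + (1 + 2*5)) = 26*(sqrt(11) + (1 + 10)) = 26*(sqrt(11) + 11) = 26*(11 + sqrt(11)) = 286 + 26*sqrt(11)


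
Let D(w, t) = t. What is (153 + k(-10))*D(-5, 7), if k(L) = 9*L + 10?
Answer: 511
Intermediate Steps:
k(L) = 10 + 9*L
(153 + k(-10))*D(-5, 7) = (153 + (10 + 9*(-10)))*7 = (153 + (10 - 90))*7 = (153 - 80)*7 = 73*7 = 511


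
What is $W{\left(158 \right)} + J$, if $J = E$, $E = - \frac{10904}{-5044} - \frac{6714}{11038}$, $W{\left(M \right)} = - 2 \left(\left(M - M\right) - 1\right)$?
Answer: $\frac{24730535}{6959459} \approx 3.5535$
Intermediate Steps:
$W{\left(M \right)} = 2$ ($W{\left(M \right)} = - 2 \left(0 - 1\right) = \left(-2\right) \left(-1\right) = 2$)
$E = \frac{10811617}{6959459}$ ($E = \left(-10904\right) \left(- \frac{1}{5044}\right) - \frac{3357}{5519} = \frac{2726}{1261} - \frac{3357}{5519} = \frac{10811617}{6959459} \approx 1.5535$)
$J = \frac{10811617}{6959459} \approx 1.5535$
$W{\left(158 \right)} + J = 2 + \frac{10811617}{6959459} = \frac{24730535}{6959459}$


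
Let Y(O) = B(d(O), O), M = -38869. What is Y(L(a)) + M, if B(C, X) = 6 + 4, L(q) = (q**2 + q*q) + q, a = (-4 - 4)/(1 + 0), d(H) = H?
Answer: -38859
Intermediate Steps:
a = -8 (a = -8/1 = -8*1 = -8)
L(q) = q + 2*q**2 (L(q) = (q**2 + q**2) + q = 2*q**2 + q = q + 2*q**2)
B(C, X) = 10
Y(O) = 10
Y(L(a)) + M = 10 - 38869 = -38859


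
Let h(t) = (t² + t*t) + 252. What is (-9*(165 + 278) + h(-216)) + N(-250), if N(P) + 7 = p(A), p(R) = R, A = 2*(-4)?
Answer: 89562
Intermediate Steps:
A = -8
h(t) = 252 + 2*t² (h(t) = (t² + t²) + 252 = 2*t² + 252 = 252 + 2*t²)
N(P) = -15 (N(P) = -7 - 8 = -15)
(-9*(165 + 278) + h(-216)) + N(-250) = (-9*(165 + 278) + (252 + 2*(-216)²)) - 15 = (-9*443 + (252 + 2*46656)) - 15 = (-3987 + (252 + 93312)) - 15 = (-3987 + 93564) - 15 = 89577 - 15 = 89562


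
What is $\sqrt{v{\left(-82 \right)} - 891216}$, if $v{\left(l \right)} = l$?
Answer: $i \sqrt{891298} \approx 944.09 i$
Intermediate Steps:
$\sqrt{v{\left(-82 \right)} - 891216} = \sqrt{-82 - 891216} = \sqrt{-891298} = i \sqrt{891298}$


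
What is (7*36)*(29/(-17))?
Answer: -7308/17 ≈ -429.88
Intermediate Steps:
(7*36)*(29/(-17)) = 252*(29*(-1/17)) = 252*(-29/17) = -7308/17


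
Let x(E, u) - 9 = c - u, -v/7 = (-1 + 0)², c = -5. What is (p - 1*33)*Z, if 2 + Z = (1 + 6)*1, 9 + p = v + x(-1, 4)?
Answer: -245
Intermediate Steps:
v = -7 (v = -7*(-1 + 0)² = -7*(-1)² = -7*1 = -7)
x(E, u) = 4 - u (x(E, u) = 9 + (-5 - u) = 4 - u)
p = -16 (p = -9 + (-7 + (4 - 1*4)) = -9 + (-7 + (4 - 4)) = -9 + (-7 + 0) = -9 - 7 = -16)
Z = 5 (Z = -2 + (1 + 6)*1 = -2 + 7*1 = -2 + 7 = 5)
(p - 1*33)*Z = (-16 - 1*33)*5 = (-16 - 33)*5 = -49*5 = -245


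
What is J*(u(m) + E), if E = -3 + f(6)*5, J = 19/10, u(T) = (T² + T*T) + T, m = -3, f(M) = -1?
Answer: 133/10 ≈ 13.300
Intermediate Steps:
u(T) = T + 2*T² (u(T) = (T² + T²) + T = 2*T² + T = T + 2*T²)
J = 19/10 (J = 19*(⅒) = 19/10 ≈ 1.9000)
E = -8 (E = -3 - 1*5 = -3 - 5 = -8)
J*(u(m) + E) = 19*(-3*(1 + 2*(-3)) - 8)/10 = 19*(-3*(1 - 6) - 8)/10 = 19*(-3*(-5) - 8)/10 = 19*(15 - 8)/10 = (19/10)*7 = 133/10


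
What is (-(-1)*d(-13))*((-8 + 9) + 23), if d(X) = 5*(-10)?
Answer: -1200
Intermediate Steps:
d(X) = -50
(-(-1)*d(-13))*((-8 + 9) + 23) = (-(-1)*(-50))*((-8 + 9) + 23) = (-1*50)*(1 + 23) = -50*24 = -1200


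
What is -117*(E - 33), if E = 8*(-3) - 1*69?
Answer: 14742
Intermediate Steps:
E = -93 (E = -24 - 69 = -93)
-117*(E - 33) = -117*(-93 - 33) = -117*(-126) = 14742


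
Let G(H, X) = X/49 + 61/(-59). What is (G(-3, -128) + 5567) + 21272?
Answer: 77581008/2891 ≈ 26835.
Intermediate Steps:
G(H, X) = -61/59 + X/49 (G(H, X) = X*(1/49) + 61*(-1/59) = X/49 - 61/59 = -61/59 + X/49)
(G(-3, -128) + 5567) + 21272 = ((-61/59 + (1/49)*(-128)) + 5567) + 21272 = ((-61/59 - 128/49) + 5567) + 21272 = (-10541/2891 + 5567) + 21272 = 16083656/2891 + 21272 = 77581008/2891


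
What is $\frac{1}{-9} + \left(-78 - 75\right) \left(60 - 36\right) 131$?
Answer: $- \frac{4329289}{9} \approx -4.8103 \cdot 10^{5}$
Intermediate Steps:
$\frac{1}{-9} + \left(-78 - 75\right) \left(60 - 36\right) 131 = - \frac{1}{9} + \left(-153\right) 24 \cdot 131 = - \frac{1}{9} - 481032 = - \frac{4329289}{9}$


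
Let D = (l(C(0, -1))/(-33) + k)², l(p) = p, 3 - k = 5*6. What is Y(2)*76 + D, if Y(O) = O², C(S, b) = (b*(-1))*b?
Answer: 1123156/1089 ≈ 1031.4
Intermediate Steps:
C(S, b) = -b² (C(S, b) = (-b)*b = -b²)
k = -27 (k = 3 - 5*6 = 3 - 1*30 = 3 - 30 = -27)
D = 792100/1089 (D = (-1*(-1)²/(-33) - 27)² = (-1*1*(-1/33) - 27)² = (-1*(-1/33) - 27)² = (1/33 - 27)² = (-890/33)² = 792100/1089 ≈ 727.36)
Y(2)*76 + D = 2²*76 + 792100/1089 = 4*76 + 792100/1089 = 304 + 792100/1089 = 1123156/1089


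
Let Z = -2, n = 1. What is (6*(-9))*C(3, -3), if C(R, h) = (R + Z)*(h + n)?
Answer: 108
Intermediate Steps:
C(R, h) = (1 + h)*(-2 + R) (C(R, h) = (R - 2)*(h + 1) = (-2 + R)*(1 + h) = (1 + h)*(-2 + R))
(6*(-9))*C(3, -3) = (6*(-9))*(-2 + 3 - 2*(-3) + 3*(-3)) = -54*(-2 + 3 + 6 - 9) = -54*(-2) = 108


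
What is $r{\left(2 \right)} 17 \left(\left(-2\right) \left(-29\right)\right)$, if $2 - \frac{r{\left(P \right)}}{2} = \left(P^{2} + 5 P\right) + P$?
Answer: $-27608$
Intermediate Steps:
$r{\left(P \right)} = 4 - 12 P - 2 P^{2}$ ($r{\left(P \right)} = 4 - 2 \left(\left(P^{2} + 5 P\right) + P\right) = 4 - 2 \left(P^{2} + 6 P\right) = 4 - \left(2 P^{2} + 12 P\right) = 4 - 12 P - 2 P^{2}$)
$r{\left(2 \right)} 17 \left(\left(-2\right) \left(-29\right)\right) = \left(4 - 24 - 2 \cdot 2^{2}\right) 17 \left(\left(-2\right) \left(-29\right)\right) = \left(4 - 24 - 8\right) 17 \cdot 58 = \left(4 - 24 - 8\right) 986 = \left(-28\right) 986 = -27608$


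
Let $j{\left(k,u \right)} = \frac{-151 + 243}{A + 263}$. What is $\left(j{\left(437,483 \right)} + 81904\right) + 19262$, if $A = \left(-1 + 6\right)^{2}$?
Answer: $\frac{7283975}{72} \approx 1.0117 \cdot 10^{5}$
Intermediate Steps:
$A = 25$ ($A = 5^{2} = 25$)
$j{\left(k,u \right)} = \frac{23}{72}$ ($j{\left(k,u \right)} = \frac{-151 + 243}{25 + 263} = \frac{92}{288} = 92 \cdot \frac{1}{288} = \frac{23}{72}$)
$\left(j{\left(437,483 \right)} + 81904\right) + 19262 = \left(\frac{23}{72} + 81904\right) + 19262 = \frac{5897111}{72} + 19262 = \frac{7283975}{72}$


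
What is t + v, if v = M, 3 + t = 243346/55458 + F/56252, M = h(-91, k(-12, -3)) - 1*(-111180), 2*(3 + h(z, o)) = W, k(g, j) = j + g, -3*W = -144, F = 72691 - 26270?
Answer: 173456073863689/1559811708 ≈ 1.1120e+5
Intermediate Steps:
F = 46421
W = 48 (W = -1/3*(-144) = 48)
k(g, j) = g + j
h(z, o) = 21 (h(z, o) = -3 + (1/2)*48 = -3 + 24 = 21)
M = 111201 (M = 21 - 1*(-111180) = 21 + 111180 = 111201)
t = 3452122381/1559811708 (t = -3 + (243346/55458 + 46421/56252) = -3 + (243346*(1/55458) + 46421*(1/56252)) = -3 + (121673/27729 + 46421/56252) = -3 + 8131557505/1559811708 = 3452122381/1559811708 ≈ 2.2132)
v = 111201
t + v = 3452122381/1559811708 + 111201 = 173456073863689/1559811708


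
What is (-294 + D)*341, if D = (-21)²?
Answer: 50127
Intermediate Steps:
D = 441
(-294 + D)*341 = (-294 + 441)*341 = 147*341 = 50127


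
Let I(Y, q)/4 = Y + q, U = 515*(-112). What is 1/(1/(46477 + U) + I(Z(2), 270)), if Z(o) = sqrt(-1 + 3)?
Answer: 135547774517/146387568148433 - 502028836*sqrt(2)/146387568148433 ≈ 0.00092110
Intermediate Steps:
U = -57680
Z(o) = sqrt(2)
I(Y, q) = 4*Y + 4*q (I(Y, q) = 4*(Y + q) = 4*Y + 4*q)
1/(1/(46477 + U) + I(Z(2), 270)) = 1/(1/(46477 - 57680) + (4*sqrt(2) + 4*270)) = 1/(1/(-11203) + (4*sqrt(2) + 1080)) = 1/(-1/11203 + (1080 + 4*sqrt(2))) = 1/(12099239/11203 + 4*sqrt(2))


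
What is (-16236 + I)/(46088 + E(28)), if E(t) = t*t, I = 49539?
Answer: 11101/15624 ≈ 0.71051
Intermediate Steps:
E(t) = t²
(-16236 + I)/(46088 + E(28)) = (-16236 + 49539)/(46088 + 28²) = 33303/(46088 + 784) = 33303/46872 = 33303*(1/46872) = 11101/15624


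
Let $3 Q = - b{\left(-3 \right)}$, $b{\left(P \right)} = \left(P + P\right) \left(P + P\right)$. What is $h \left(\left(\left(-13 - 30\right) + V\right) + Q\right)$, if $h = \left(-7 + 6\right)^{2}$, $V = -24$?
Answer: $-79$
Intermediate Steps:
$b{\left(P \right)} = 4 P^{2}$ ($b{\left(P \right)} = 2 P 2 P = 4 P^{2}$)
$Q = -12$ ($Q = \frac{\left(-1\right) 4 \left(-3\right)^{2}}{3} = \frac{\left(-1\right) 4 \cdot 9}{3} = \frac{\left(-1\right) 36}{3} = \frac{1}{3} \left(-36\right) = -12$)
$h = 1$ ($h = \left(-1\right)^{2} = 1$)
$h \left(\left(\left(-13 - 30\right) + V\right) + Q\right) = 1 \left(\left(\left(-13 - 30\right) - 24\right) - 12\right) = 1 \left(\left(-43 - 24\right) - 12\right) = 1 \left(-67 - 12\right) = 1 \left(-79\right) = -79$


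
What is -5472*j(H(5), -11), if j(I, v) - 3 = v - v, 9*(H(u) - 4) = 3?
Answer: -16416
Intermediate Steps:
H(u) = 13/3 (H(u) = 4 + (⅑)*3 = 4 + ⅓ = 13/3)
j(I, v) = 3 (j(I, v) = 3 + (v - v) = 3 + 0 = 3)
-5472*j(H(5), -11) = -5472*3 = -16416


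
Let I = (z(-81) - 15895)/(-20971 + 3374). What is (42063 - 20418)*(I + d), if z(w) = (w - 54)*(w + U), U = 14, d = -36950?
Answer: -14073628783500/17597 ≈ -7.9977e+8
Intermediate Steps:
z(w) = (-54 + w)*(14 + w) (z(w) = (w - 54)*(w + 14) = (-54 + w)*(14 + w))
I = 6850/17597 (I = ((-756 + (-81)² - 40*(-81)) - 15895)/(-20971 + 3374) = ((-756 + 6561 + 3240) - 15895)/(-17597) = (9045 - 15895)*(-1/17597) = -6850*(-1/17597) = 6850/17597 ≈ 0.38927)
(42063 - 20418)*(I + d) = (42063 - 20418)*(6850/17597 - 36950) = 21645*(-650202300/17597) = -14073628783500/17597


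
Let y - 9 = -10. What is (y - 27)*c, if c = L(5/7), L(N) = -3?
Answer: 84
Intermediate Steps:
y = -1 (y = 9 - 10 = -1)
c = -3
(y - 27)*c = (-1 - 27)*(-3) = -28*(-3) = 84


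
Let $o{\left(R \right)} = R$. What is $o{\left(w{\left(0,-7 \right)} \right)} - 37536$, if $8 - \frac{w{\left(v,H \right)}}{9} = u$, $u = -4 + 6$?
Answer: $-37482$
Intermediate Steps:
$u = 2$
$w{\left(v,H \right)} = 54$ ($w{\left(v,H \right)} = 72 - 18 = 54$)
$o{\left(w{\left(0,-7 \right)} \right)} - 37536 = 54 - 37536 = -37482$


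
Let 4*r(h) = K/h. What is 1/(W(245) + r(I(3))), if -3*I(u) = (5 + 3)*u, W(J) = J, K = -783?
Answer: 32/8623 ≈ 0.0037110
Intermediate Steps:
I(u) = -8*u/3 (I(u) = -(5 + 3)*u/3 = -8*u/3)
r(h) = -783/(4*h) (r(h) = (-783/h)/4 = -783/(4*h))
1/(W(245) + r(I(3))) = 1/(245 - 783/(4*((-8/3*3)))) = 1/(245 - 783/4/(-8)) = 1/(245 - 783/4*(-⅛)) = 1/(245 + 783/32) = 1/(8623/32) = 32/8623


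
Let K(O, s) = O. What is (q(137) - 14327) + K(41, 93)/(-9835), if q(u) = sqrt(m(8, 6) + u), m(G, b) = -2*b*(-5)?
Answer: -140906086/9835 + sqrt(197) ≈ -14313.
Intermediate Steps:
m(G, b) = 10*b
q(u) = sqrt(60 + u) (q(u) = sqrt(10*6 + u) = sqrt(60 + u))
(q(137) - 14327) + K(41, 93)/(-9835) = (sqrt(60 + 137) - 14327) + 41/(-9835) = (sqrt(197) - 14327) + 41*(-1/9835) = (-14327 + sqrt(197)) - 41/9835 = -140906086/9835 + sqrt(197)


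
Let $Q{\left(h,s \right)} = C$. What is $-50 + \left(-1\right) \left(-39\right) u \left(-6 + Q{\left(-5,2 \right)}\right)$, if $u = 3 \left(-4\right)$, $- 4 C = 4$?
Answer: $3226$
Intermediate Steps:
$C = -1$ ($C = \left(- \frac{1}{4}\right) 4 = -1$)
$Q{\left(h,s \right)} = -1$
$u = -12$
$-50 + \left(-1\right) \left(-39\right) u \left(-6 + Q{\left(-5,2 \right)}\right) = -50 + \left(-1\right) \left(-39\right) \left(- 12 \left(-6 - 1\right)\right) = -50 + 39 \left(\left(-12\right) \left(-7\right)\right) = -50 + 39 \cdot 84 = -50 + 3276 = 3226$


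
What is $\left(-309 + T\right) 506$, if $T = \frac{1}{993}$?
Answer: $- \frac{155259016}{993} \approx -1.5635 \cdot 10^{5}$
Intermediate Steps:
$T = \frac{1}{993} \approx 0.0010071$
$\left(-309 + T\right) 506 = \left(-309 + \frac{1}{993}\right) 506 = \left(- \frac{306836}{993}\right) 506 = - \frac{155259016}{993}$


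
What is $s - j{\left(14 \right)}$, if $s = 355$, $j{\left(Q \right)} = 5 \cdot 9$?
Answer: $310$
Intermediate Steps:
$j{\left(Q \right)} = 45$
$s - j{\left(14 \right)} = 355 - 45 = 310$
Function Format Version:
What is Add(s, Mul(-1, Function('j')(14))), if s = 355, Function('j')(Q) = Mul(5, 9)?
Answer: 310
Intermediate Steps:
Function('j')(Q) = 45
Add(s, Mul(-1, Function('j')(14))) = Add(355, Mul(-1, 45)) = Add(355, -45) = 310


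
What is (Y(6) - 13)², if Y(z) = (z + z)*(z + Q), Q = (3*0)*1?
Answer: 3481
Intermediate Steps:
Q = 0 (Q = 0*1 = 0)
Y(z) = 2*z² (Y(z) = (z + z)*(z + 0) = (2*z)*z = 2*z²)
(Y(6) - 13)² = (2*6² - 13)² = (2*36 - 13)² = (72 - 13)² = 59² = 3481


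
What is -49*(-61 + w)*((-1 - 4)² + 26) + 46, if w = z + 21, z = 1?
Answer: 97507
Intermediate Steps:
w = 22 (w = 1 + 21 = 22)
-49*(-61 + w)*((-1 - 4)² + 26) + 46 = -49*(-61 + 22)*((-1 - 4)² + 26) + 46 = -(-1911)*((-5)² + 26) + 46 = -(-1911)*(25 + 26) + 46 = -(-1911)*51 + 46 = -49*(-1989) + 46 = 97461 + 46 = 97507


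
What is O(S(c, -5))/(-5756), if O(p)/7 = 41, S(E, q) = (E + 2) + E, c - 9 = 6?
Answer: -287/5756 ≈ -0.049861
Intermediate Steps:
c = 15 (c = 9 + 6 = 15)
S(E, q) = 2 + 2*E (S(E, q) = (2 + E) + E = 2 + 2*E)
O(p) = 287 (O(p) = 7*41 = 287)
O(S(c, -5))/(-5756) = 287/(-5756) = 287*(-1/5756) = -287/5756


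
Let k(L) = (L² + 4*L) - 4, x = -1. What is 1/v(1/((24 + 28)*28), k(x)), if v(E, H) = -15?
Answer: -1/15 ≈ -0.066667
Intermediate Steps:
k(L) = -4 + L² + 4*L
1/v(1/((24 + 28)*28), k(x)) = 1/(-15) = -1/15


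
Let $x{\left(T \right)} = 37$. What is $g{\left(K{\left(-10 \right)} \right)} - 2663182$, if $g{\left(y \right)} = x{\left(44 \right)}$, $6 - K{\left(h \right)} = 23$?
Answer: $-2663145$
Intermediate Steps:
$K{\left(h \right)} = -17$ ($K{\left(h \right)} = 6 - 23 = -17$)
$g{\left(y \right)} = 37$
$g{\left(K{\left(-10 \right)} \right)} - 2663182 = 37 - 2663182 = -2663145$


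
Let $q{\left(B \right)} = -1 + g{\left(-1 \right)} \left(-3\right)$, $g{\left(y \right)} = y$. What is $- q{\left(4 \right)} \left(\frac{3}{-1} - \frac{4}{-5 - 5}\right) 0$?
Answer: $0$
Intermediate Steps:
$q{\left(B \right)} = 2$ ($q{\left(B \right)} = -1 - -3 = -1 + 3 = 2$)
$- q{\left(4 \right)} \left(\frac{3}{-1} - \frac{4}{-5 - 5}\right) 0 = - 2 \left(\frac{3}{-1} - \frac{4}{-5 - 5}\right) 0 = - 2 \left(3 \left(-1\right) - \frac{4}{-10}\right) 0 = - 2 \left(-3 - - \frac{2}{5}\right) 0 = - 2 \left(-3 + \frac{2}{5}\right) 0 = - 2 \left(- \frac{13}{5}\right) 0 = - \frac{\left(-26\right) 0}{5} = \left(-1\right) 0 = 0$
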